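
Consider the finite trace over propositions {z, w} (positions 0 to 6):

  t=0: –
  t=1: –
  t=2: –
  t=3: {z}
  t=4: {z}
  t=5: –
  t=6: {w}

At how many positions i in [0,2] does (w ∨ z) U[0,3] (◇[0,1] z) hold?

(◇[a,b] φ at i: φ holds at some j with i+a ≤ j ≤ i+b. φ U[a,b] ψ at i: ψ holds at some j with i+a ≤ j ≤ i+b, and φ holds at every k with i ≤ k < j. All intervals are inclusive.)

1

Evaluate at each i in [0,2]:
  i=0: ✗ (lhs fails at k=0 before rhs at j=2)
  i=1: ✗ (lhs fails at k=1 before rhs at j=2)
  i=2: ✓ (rhs at j=2)
Positions where it holds: {2} → 1.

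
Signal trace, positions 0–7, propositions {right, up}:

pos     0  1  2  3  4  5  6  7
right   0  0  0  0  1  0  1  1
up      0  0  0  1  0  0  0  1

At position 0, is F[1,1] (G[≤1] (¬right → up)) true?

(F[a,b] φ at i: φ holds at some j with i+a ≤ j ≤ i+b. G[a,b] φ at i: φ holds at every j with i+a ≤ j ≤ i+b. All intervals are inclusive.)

Check G[≤1] (¬right → up) at each j in [1,1]:
  j=1: fails at 1
No position in the window satisfies it → formula fails.

Does not hold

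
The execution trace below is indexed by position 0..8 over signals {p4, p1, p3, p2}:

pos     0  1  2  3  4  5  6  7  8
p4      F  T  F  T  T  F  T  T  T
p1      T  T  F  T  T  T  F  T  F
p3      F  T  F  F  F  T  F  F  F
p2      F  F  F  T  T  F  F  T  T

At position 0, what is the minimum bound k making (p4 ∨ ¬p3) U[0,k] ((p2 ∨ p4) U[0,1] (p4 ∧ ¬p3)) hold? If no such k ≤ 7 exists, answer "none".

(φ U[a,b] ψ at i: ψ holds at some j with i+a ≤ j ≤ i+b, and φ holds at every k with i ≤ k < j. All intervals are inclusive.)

3

Need earliest j ≥ 0 with ((p2 ∨ p4) U[0,1] (p4 ∧ ¬p3)), and (p4 ∨ ¬p3) at every k in [0,j-1].
  j=0: rhs fails.
  j=1: rhs fails.
  j=2: rhs fails.
  j=3: rhs holds; lhs holds on [0,2]. k = 3.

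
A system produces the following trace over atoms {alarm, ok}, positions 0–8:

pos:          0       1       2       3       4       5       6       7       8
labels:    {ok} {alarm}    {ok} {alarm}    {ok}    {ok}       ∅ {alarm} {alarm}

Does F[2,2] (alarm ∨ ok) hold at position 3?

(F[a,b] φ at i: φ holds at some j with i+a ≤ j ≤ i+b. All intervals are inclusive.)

Check (alarm ∨ ok) at each j in [5,5]:
  j=5: true
Found at j=5 → formula holds.

True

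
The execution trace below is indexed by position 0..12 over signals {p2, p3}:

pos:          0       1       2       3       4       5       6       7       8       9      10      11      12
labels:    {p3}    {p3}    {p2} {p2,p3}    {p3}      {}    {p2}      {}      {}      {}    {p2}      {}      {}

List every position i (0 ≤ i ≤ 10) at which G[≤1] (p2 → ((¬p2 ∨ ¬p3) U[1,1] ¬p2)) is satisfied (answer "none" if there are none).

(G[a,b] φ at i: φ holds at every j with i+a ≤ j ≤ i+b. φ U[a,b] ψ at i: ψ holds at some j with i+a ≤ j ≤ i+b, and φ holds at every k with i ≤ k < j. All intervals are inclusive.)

Evaluate at each i in [0,10]:
  i=0: ✓ (all of [0,1])
  i=1: ✗ (fails at j=2)
  i=2: ✗ (fails at j=2)
  i=3: ✗ (fails at j=3)
  i=4: ✓ (all of [4,5])
  i=5: ✓ (all of [5,6])
  i=6: ✓ (all of [6,7])
  i=7: ✓ (all of [7,8])
  i=8: ✓ (all of [8,9])
  i=9: ✓ (all of [9,10])
  i=10: ✓ (all of [10,11])

0, 4, 5, 6, 7, 8, 9, 10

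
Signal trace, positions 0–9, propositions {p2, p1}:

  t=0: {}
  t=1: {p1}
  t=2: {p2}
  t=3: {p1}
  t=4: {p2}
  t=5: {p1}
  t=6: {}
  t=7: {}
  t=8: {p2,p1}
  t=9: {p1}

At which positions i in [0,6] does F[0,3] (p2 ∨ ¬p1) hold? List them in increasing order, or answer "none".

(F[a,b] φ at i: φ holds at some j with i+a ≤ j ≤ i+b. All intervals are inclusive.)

0, 1, 2, 3, 4, 5, 6

Evaluate at each i in [0,6]:
  i=0: ✓ (witness j=0)
  i=1: ✓ (witness j=2)
  i=2: ✓ (witness j=2)
  i=3: ✓ (witness j=4)
  i=4: ✓ (witness j=4)
  i=5: ✓ (witness j=6)
  i=6: ✓ (witness j=6)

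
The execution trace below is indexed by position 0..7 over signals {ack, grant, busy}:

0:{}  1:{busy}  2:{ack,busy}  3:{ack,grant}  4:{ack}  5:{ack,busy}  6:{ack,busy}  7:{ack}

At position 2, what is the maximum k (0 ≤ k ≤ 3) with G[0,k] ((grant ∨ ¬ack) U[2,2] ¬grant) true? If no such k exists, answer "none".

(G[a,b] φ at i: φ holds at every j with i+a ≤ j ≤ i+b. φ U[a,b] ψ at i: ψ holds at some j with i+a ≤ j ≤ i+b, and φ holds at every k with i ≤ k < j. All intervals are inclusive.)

((grant ∨ ¬ack) U[2,2] ¬grant) must hold from j=2 onward; find where it first fails.
  j=2: fails → no k works.

none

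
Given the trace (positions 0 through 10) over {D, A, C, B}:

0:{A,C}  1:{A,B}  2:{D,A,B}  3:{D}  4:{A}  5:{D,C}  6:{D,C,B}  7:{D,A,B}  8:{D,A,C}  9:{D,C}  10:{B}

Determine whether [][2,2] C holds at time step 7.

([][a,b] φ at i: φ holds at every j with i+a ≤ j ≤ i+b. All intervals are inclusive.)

Check C at every j in [9,9]:
  j=9: true
All positions satisfy it → formula holds.

Holds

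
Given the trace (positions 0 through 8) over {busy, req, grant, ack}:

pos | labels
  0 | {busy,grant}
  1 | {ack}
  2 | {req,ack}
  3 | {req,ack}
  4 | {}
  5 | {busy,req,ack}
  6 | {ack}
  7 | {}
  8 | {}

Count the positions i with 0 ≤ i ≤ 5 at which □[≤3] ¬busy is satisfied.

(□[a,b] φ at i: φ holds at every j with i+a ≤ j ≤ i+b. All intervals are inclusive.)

Evaluate at each i in [0,5]:
  i=0: ✗ (fails at j=0)
  i=1: ✓ (all of [1,4])
  i=2: ✗ (fails at j=5)
  i=3: ✗ (fails at j=5)
  i=4: ✗ (fails at j=5)
  i=5: ✗ (fails at j=5)
Positions where it holds: {1} → 1.

1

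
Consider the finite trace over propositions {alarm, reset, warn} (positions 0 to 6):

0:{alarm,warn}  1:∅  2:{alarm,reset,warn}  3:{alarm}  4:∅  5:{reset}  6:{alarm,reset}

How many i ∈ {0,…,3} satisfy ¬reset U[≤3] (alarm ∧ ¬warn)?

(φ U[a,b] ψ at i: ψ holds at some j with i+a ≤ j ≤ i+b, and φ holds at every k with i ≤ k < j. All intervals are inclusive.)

Evaluate at each i in [0,3]:
  i=0: ✗ (lhs fails at k=2 before rhs at j=3)
  i=1: ✗ (lhs fails at k=2 before rhs at j=3)
  i=2: ✗ (lhs fails at k=2 before rhs at j=3)
  i=3: ✓ (rhs at j=3)
Positions where it holds: {3} → 1.

1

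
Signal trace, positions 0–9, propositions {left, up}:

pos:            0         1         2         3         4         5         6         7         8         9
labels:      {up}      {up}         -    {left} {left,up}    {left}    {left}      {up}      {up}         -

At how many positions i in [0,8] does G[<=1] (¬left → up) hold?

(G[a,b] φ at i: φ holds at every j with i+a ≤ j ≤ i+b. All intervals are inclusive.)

6

Evaluate at each i in [0,8]:
  i=0: ✓ (all of [0,1])
  i=1: ✗ (fails at j=2)
  i=2: ✗ (fails at j=2)
  i=3: ✓ (all of [3,4])
  i=4: ✓ (all of [4,5])
  i=5: ✓ (all of [5,6])
  i=6: ✓ (all of [6,7])
  i=7: ✓ (all of [7,8])
  i=8: ✗ (fails at j=9)
Positions where it holds: {0, 3, 4, 5, 6, 7} → 6.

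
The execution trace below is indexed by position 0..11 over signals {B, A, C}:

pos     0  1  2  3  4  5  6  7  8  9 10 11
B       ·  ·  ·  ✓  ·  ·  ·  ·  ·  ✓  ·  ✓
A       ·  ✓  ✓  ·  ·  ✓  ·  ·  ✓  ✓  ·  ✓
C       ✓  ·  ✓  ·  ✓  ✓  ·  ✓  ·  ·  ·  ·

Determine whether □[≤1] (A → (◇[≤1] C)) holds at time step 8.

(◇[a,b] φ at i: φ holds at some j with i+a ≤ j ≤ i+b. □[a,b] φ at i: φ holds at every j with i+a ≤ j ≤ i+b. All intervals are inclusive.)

No

Check (A → (◇[≤1] C)) at every j in [8,9]:
  j=8: antecedent true; consequent fails (none in [8,9]) → ✗
  j=9: antecedent true; consequent fails (none in [9,10]) → ✗
Fails at j=8 → formula fails.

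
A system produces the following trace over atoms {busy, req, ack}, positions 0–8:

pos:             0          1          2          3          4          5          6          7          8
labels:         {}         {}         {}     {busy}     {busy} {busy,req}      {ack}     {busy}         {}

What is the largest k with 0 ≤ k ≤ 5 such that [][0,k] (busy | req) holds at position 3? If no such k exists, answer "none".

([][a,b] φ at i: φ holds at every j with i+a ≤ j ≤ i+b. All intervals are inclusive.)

(busy | req) must hold from j=3 onward; find where it first fails.
  j=3: holds
  j=4: holds
  j=5: holds
  j=6: fails
Holds on [3,5], so largest k = 2.

2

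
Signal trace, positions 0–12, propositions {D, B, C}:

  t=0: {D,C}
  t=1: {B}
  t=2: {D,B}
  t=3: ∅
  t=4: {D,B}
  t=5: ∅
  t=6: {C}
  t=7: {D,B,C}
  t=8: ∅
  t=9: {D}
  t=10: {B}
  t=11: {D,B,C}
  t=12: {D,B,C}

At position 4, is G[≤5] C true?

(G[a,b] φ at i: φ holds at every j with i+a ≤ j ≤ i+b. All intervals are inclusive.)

Does not hold

Check C at every j in [4,9]:
  j=4: false
  j=5: false
  j=6: true
  j=7: true
  j=8: false
  j=9: false
Fails at j=4 → formula fails.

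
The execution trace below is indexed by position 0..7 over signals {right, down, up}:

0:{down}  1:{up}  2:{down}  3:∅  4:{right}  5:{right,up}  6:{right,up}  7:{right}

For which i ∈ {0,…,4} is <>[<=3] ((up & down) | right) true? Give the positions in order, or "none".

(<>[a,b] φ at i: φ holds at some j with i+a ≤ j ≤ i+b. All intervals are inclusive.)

1, 2, 3, 4

Evaluate at each i in [0,4]:
  i=0: ✗ (none in [0,3])
  i=1: ✓ (witness j=4)
  i=2: ✓ (witness j=4)
  i=3: ✓ (witness j=4)
  i=4: ✓ (witness j=4)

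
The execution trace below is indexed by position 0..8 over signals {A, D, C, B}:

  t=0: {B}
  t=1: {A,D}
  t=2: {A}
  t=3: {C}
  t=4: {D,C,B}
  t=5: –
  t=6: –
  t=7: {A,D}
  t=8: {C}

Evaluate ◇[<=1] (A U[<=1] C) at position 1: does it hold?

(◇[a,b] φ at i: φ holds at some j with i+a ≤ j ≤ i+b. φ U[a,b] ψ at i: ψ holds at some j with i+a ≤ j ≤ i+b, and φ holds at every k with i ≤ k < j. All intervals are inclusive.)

True

Check (A U[<=1] C) at each j in [1,2]:
  j=1: fails
  j=2: holds
Found at j=2 → formula holds.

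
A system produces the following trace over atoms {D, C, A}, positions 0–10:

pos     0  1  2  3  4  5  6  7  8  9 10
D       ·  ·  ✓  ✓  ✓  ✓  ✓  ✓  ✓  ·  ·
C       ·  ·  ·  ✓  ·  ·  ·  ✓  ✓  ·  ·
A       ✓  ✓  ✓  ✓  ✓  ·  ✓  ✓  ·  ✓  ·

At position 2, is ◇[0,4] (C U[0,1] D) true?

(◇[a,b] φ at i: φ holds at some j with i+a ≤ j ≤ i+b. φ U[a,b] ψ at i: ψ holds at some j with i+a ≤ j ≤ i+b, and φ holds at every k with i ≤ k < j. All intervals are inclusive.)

Holds

Check (C U[0,1] D) at each j in [2,6]:
  j=2: holds
  j=3: holds
  j=4: holds
  j=5: holds
  j=6: holds
Found at j=2 → formula holds.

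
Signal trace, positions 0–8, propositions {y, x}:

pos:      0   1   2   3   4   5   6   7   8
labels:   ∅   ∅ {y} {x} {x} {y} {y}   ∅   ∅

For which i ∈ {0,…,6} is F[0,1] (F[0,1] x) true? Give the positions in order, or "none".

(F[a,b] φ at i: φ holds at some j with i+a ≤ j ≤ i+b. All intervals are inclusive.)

1, 2, 3, 4

Evaluate at each i in [0,6]:
  i=0: ✗ (none in [0,1])
  i=1: ✓ (witness j=2)
  i=2: ✓ (witness j=2)
  i=3: ✓ (witness j=3)
  i=4: ✓ (witness j=4)
  i=5: ✗ (none in [5,6])
  i=6: ✗ (none in [6,7])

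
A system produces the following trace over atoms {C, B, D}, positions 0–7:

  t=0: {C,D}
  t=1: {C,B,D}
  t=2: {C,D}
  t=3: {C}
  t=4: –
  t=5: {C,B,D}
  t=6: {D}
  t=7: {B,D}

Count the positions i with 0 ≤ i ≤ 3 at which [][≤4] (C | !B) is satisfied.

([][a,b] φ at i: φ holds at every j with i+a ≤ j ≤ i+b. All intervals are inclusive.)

Evaluate at each i in [0,3]:
  i=0: ✓ (all of [0,4])
  i=1: ✓ (all of [1,5])
  i=2: ✓ (all of [2,6])
  i=3: ✗ (fails at j=7)
Positions where it holds: {0, 1, 2} → 3.

3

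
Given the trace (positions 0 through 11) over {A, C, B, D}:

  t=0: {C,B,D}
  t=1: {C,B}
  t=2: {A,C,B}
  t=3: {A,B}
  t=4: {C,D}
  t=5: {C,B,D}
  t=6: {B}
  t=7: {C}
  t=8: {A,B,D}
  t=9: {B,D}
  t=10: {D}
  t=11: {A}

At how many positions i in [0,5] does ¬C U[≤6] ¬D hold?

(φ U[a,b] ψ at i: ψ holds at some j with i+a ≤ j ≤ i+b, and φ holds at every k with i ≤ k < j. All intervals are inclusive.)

Evaluate at each i in [0,5]:
  i=0: ✗ (lhs fails at k=0 before rhs at j=1)
  i=1: ✓ (rhs at j=1)
  i=2: ✓ (rhs at j=2)
  i=3: ✓ (rhs at j=3)
  i=4: ✗ (lhs fails at k=4 before rhs at j=6)
  i=5: ✗ (lhs fails at k=5 before rhs at j=6)
Positions where it holds: {1, 2, 3} → 3.

3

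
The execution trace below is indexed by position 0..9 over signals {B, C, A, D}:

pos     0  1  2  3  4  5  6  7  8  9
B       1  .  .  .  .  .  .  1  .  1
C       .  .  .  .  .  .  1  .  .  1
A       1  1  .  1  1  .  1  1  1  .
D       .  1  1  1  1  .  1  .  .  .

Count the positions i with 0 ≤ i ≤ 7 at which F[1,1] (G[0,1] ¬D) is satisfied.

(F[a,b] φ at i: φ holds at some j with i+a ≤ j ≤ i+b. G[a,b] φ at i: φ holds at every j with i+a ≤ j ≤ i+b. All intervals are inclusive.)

Evaluate at each i in [0,7]:
  i=0: ✗ (none in [1,1])
  i=1: ✗ (none in [2,2])
  i=2: ✗ (none in [3,3])
  i=3: ✗ (none in [4,4])
  i=4: ✗ (none in [5,5])
  i=5: ✗ (none in [6,6])
  i=6: ✓ (witness j=7)
  i=7: ✓ (witness j=8)
Positions where it holds: {6, 7} → 2.

2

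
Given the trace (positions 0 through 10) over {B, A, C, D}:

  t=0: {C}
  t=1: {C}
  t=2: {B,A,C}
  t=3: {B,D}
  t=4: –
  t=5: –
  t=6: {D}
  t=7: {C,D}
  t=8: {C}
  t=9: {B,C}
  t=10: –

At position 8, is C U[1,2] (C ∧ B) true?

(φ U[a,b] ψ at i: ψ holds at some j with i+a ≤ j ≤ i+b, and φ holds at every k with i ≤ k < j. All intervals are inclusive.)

Holds

Need some j in [9,10] with (C ∧ B), and C at every k in [8,j-1].
  j=9: (C ∧ B) holds; C holds at every k in [8,8] → satisfied.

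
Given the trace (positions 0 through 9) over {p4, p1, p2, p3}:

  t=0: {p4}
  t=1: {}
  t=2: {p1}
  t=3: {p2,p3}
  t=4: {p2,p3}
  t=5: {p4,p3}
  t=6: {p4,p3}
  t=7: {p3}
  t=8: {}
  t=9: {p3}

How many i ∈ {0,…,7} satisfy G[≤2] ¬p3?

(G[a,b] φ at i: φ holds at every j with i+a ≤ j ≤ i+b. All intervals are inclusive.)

Evaluate at each i in [0,7]:
  i=0: ✓ (all of [0,2])
  i=1: ✗ (fails at j=3)
  i=2: ✗ (fails at j=3)
  i=3: ✗ (fails at j=3)
  i=4: ✗ (fails at j=4)
  i=5: ✗ (fails at j=5)
  i=6: ✗ (fails at j=6)
  i=7: ✗ (fails at j=7)
Positions where it holds: {0} → 1.

1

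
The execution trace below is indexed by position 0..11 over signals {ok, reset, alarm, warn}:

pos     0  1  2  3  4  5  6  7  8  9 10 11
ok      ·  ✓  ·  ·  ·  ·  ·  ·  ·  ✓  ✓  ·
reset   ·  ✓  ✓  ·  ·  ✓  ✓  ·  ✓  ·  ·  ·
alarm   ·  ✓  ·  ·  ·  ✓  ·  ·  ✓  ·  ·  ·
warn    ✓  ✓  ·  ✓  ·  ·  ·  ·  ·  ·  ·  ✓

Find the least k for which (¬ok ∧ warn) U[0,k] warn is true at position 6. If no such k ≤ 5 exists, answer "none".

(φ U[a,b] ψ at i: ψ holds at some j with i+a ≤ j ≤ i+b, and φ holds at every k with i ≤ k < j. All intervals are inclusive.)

Need earliest j ≥ 6 with warn, and (¬ok ∧ warn) at every k in [6,j-1].
  j=6: rhs fails.
  j=7: rhs fails.
  j=8: rhs fails.
  j=9: rhs fails.
  j=10: rhs fails.
  j=11: rhs holds but lhs fails at k=6.
No witness within the range → none.

none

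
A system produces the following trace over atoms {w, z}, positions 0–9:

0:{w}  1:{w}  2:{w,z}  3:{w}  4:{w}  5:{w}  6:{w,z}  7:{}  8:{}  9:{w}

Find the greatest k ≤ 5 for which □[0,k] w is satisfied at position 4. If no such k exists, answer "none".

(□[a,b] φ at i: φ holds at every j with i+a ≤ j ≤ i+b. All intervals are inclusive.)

2

w must hold from j=4 onward; find where it first fails.
  j=4: holds
  j=5: holds
  j=6: holds
  j=7: fails
Holds on [4,6], so largest k = 2.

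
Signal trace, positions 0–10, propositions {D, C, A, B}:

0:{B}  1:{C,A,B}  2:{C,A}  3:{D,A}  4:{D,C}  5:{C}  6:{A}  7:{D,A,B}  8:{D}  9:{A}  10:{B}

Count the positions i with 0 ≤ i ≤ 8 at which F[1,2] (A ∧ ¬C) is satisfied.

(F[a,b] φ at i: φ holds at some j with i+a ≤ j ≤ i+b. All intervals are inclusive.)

Evaluate at each i in [0,8]:
  i=0: ✗ (none in [1,2])
  i=1: ✓ (witness j=3)
  i=2: ✓ (witness j=3)
  i=3: ✗ (none in [4,5])
  i=4: ✓ (witness j=6)
  i=5: ✓ (witness j=6)
  i=6: ✓ (witness j=7)
  i=7: ✓ (witness j=9)
  i=8: ✓ (witness j=9)
Positions where it holds: {1, 2, 4, 5, 6, 7, 8} → 7.

7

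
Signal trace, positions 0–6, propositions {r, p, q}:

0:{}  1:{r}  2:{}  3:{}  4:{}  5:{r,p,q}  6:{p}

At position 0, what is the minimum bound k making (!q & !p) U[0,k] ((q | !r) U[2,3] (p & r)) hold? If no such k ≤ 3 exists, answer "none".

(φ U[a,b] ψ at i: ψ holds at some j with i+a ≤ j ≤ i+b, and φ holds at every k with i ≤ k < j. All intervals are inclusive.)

2

Need earliest j ≥ 0 with ((q | !r) U[2,3] (p & r)), and (!q & !p) at every k in [0,j-1].
  j=0: rhs fails.
  j=1: rhs fails.
  j=2: rhs holds; lhs holds on [0,1]. k = 2.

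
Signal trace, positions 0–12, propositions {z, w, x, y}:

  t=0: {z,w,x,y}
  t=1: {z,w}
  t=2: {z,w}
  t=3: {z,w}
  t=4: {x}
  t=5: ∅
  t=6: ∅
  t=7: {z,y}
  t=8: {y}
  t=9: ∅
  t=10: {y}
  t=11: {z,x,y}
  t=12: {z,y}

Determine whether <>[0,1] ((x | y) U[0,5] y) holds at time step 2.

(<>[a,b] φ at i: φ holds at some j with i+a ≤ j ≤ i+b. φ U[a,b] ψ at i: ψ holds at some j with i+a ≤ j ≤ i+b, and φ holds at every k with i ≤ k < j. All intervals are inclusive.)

Check ((x | y) U[0,5] y) at each j in [2,3]:
  j=2: fails
  j=3: fails
No position in the window satisfies it → formula fails.

False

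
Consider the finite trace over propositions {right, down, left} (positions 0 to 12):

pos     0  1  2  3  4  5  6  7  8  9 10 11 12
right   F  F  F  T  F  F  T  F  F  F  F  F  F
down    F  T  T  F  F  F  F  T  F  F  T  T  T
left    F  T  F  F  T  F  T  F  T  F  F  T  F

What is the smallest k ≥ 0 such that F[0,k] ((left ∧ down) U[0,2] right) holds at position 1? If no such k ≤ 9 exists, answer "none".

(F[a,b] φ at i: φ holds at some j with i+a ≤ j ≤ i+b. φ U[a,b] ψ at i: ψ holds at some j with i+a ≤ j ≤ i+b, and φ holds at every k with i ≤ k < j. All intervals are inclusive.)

Scan j = 1,2,… for ((left ∧ down) U[0,2] right):
  j=1: fails
  j=2: fails
  j=3: holds
First hit at j=3, so smallest k = 3-1 = 2.

2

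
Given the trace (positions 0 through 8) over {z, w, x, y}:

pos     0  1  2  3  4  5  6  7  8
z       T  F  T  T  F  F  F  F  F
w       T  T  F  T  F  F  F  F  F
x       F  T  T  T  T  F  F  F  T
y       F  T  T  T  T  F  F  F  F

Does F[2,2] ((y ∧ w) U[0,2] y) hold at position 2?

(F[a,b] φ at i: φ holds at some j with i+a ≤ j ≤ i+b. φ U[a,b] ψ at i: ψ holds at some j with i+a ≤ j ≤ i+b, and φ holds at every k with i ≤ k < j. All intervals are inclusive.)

Check ((y ∧ w) U[0,2] y) at each j in [4,4]:
  j=4: holds
Found at j=4 → formula holds.

True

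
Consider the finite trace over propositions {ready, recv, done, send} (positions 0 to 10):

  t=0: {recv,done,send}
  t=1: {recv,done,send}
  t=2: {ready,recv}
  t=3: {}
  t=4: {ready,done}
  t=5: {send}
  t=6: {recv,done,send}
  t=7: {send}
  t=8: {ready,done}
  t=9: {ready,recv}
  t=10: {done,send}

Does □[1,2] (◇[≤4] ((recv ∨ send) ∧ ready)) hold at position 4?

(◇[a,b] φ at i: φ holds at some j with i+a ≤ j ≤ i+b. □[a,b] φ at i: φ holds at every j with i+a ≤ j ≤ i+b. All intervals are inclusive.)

Holds

Check ◇[≤4] ((recv ∨ send) ∧ ready) at every j in [5,6]:
  j=5: holds (witness at 9)
  j=6: holds (witness at 9)
All positions satisfy it → formula holds.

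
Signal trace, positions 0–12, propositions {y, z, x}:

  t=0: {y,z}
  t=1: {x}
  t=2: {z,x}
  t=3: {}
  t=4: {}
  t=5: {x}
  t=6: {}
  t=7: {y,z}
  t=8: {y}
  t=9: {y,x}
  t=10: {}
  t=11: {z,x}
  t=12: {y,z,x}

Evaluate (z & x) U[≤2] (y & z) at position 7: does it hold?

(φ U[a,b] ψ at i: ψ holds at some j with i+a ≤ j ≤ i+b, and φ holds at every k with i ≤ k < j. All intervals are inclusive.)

Need some j in [7,9] with (y & z), and (z & x) at every k in [7,j-1].
  j=7: (y & z) holds; no prefix to check → satisfied.

Yes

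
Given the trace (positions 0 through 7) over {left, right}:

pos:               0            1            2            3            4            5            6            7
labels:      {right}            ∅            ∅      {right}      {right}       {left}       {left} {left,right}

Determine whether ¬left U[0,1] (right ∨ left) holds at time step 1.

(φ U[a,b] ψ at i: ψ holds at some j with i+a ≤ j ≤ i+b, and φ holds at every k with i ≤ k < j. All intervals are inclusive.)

Need some j in [1,2] with (right ∨ left), and ¬left at every k in [1,j-1].
  j=1: (right ∨ left) false.
  j=2: (right ∨ left) false.
No j in the window works → until fails.

Does not hold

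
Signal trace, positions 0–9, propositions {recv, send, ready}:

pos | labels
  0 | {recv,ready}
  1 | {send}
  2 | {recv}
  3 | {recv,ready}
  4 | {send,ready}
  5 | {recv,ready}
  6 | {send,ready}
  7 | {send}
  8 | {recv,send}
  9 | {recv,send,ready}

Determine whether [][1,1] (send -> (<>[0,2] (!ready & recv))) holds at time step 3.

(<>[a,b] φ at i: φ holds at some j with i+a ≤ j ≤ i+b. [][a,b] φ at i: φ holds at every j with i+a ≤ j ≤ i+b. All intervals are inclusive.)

Check (send -> (<>[0,2] (!ready & recv))) at every j in [4,4]:
  j=4: antecedent true; consequent fails (none in [4,6]) → ✗
Fails at j=4 → formula fails.

No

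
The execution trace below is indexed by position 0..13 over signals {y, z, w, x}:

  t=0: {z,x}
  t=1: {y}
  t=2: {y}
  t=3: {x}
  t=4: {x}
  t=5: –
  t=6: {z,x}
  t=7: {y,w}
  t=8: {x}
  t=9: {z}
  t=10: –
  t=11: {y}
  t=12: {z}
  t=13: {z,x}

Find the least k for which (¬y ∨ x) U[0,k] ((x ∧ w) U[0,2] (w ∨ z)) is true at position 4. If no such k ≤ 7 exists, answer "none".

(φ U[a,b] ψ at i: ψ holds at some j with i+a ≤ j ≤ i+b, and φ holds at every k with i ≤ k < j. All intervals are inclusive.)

2

Need earliest j ≥ 4 with ((x ∧ w) U[0,2] (w ∨ z)), and (¬y ∨ x) at every k in [4,j-1].
  j=4: rhs fails.
  j=5: rhs fails.
  j=6: rhs holds; lhs holds on [4,5]. k = 2.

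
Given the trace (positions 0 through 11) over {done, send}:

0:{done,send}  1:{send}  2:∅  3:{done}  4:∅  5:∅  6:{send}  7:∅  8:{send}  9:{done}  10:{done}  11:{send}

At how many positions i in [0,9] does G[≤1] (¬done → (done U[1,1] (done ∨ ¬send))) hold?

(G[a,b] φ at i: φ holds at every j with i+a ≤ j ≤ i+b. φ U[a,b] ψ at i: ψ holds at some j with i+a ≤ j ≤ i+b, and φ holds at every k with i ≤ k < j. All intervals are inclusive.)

Evaluate at each i in [0,9]:
  i=0: ✗ (fails at j=1)
  i=1: ✗ (fails at j=1)
  i=2: ✗ (fails at j=2)
  i=3: ✗ (fails at j=4)
  i=4: ✗ (fails at j=4)
  i=5: ✗ (fails at j=5)
  i=6: ✗ (fails at j=6)
  i=7: ✗ (fails at j=7)
  i=8: ✗ (fails at j=8)
  i=9: ✓ (all of [9,10])
Positions where it holds: {9} → 1.

1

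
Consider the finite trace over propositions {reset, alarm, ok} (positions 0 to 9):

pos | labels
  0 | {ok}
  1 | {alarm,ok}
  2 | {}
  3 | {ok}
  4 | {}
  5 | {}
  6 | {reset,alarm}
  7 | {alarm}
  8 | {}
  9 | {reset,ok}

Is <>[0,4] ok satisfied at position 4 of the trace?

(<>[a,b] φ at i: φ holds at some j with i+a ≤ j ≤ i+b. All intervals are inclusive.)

Check ok at each j in [4,8]:
  j=4: false
  j=5: false
  j=6: false
  j=7: false
  j=8: false
No position in the window satisfies it → formula fails.

Does not hold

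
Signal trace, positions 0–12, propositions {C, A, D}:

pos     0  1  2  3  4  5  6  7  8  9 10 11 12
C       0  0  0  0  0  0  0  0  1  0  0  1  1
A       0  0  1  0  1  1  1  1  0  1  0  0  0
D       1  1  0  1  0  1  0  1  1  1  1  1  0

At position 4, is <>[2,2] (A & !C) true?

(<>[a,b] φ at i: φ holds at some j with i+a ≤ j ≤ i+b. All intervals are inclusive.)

True

Check (A & !C) at each j in [6,6]:
  j=6: true
Found at j=6 → formula holds.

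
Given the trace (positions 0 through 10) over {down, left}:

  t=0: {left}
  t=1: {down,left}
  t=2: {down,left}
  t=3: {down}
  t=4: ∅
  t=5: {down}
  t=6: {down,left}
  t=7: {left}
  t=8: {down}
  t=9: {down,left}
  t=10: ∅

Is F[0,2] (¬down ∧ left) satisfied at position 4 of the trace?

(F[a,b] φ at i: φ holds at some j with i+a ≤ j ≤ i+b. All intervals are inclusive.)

Check (¬down ∧ left) at each j in [4,6]:
  j=4: false
  j=5: false
  j=6: false
No position in the window satisfies it → formula fails.

Does not hold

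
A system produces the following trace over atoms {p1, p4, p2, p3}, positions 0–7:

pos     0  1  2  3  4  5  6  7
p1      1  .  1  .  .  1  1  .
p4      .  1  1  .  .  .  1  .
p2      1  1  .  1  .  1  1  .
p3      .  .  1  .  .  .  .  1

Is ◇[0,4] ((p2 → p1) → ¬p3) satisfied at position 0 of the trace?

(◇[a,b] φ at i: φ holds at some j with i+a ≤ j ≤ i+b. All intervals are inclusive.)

Check ((p2 → p1) → ¬p3) at each j in [0,4]:
  j=0: true
  j=1: true
  j=2: false
  j=3: true
  j=4: true
Found at j=0 → formula holds.

Yes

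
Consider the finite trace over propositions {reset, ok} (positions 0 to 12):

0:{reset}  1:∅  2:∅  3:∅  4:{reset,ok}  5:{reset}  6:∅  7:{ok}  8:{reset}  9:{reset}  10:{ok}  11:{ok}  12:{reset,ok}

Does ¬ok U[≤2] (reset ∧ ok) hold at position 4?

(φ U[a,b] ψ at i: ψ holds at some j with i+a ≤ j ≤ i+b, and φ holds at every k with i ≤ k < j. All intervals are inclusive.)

Yes

Need some j in [4,6] with (reset ∧ ok), and ¬ok at every k in [4,j-1].
  j=4: (reset ∧ ok) holds; no prefix to check → satisfied.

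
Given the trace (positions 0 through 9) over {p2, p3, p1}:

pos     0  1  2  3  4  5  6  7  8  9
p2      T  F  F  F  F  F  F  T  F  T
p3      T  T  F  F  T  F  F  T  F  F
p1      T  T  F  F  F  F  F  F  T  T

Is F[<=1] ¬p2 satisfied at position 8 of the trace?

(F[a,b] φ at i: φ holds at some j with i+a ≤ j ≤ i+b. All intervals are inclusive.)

Check ¬p2 at each j in [8,9]:
  j=8: true
  j=9: false
Found at j=8 → formula holds.

Yes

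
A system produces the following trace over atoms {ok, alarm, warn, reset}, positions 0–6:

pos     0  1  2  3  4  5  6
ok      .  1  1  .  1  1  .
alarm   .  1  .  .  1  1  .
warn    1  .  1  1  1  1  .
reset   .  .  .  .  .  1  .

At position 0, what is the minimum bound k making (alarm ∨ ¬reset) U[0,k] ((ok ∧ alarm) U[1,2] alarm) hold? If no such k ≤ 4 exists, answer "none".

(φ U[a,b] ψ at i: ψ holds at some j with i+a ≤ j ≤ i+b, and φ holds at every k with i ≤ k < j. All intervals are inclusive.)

Need earliest j ≥ 0 with ((ok ∧ alarm) U[1,2] alarm), and (alarm ∨ ¬reset) at every k in [0,j-1].
  j=0: rhs fails.
  j=1: rhs fails.
  j=2: rhs fails.
  j=3: rhs fails.
  j=4: rhs holds; lhs holds on [0,3]. k = 4.

4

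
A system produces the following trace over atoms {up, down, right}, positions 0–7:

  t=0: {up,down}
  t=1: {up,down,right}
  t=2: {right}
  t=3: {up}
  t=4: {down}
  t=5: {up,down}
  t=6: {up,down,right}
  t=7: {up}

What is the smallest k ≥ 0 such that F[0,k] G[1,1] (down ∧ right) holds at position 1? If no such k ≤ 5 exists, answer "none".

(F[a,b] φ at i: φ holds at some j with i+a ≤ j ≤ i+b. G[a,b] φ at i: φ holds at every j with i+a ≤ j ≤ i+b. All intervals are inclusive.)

Scan j = 1,2,… for G[1,1] (down ∧ right):
  j=1: fails
  j=2: fails
  j=3: fails
  j=4: fails
  j=5: holds
First hit at j=5, so smallest k = 5-1 = 4.

4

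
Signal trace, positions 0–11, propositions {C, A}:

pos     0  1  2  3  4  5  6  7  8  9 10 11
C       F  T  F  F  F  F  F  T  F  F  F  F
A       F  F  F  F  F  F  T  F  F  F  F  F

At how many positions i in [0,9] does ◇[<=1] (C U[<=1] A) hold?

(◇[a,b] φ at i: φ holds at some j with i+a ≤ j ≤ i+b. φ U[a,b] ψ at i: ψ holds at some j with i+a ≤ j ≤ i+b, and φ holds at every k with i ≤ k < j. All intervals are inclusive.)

2

Evaluate at each i in [0,9]:
  i=0: ✗ (none in [0,1])
  i=1: ✗ (none in [1,2])
  i=2: ✗ (none in [2,3])
  i=3: ✗ (none in [3,4])
  i=4: ✗ (none in [4,5])
  i=5: ✓ (witness j=6)
  i=6: ✓ (witness j=6)
  i=7: ✗ (none in [7,8])
  i=8: ✗ (none in [8,9])
  i=9: ✗ (none in [9,10])
Positions where it holds: {5, 6} → 2.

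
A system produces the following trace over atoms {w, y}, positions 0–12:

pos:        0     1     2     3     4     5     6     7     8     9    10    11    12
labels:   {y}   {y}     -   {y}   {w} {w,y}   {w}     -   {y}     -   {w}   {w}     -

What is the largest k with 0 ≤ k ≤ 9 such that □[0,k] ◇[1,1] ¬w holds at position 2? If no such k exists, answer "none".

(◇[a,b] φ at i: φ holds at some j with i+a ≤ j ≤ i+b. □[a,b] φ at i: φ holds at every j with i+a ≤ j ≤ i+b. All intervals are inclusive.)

◇[1,1] ¬w must hold from j=2 onward; find where it first fails.
  j=2: holds
  j=3: fails
Holds on [2,2], so largest k = 0.

0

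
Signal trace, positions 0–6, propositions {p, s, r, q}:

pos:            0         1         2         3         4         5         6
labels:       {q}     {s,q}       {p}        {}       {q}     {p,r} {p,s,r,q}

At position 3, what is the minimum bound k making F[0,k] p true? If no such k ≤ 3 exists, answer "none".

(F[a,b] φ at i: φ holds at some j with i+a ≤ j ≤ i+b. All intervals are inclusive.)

Scan j = 3,4,… for p:
  j=3: fails
  j=4: fails
  j=5: holds
First hit at j=5, so smallest k = 5-3 = 2.

2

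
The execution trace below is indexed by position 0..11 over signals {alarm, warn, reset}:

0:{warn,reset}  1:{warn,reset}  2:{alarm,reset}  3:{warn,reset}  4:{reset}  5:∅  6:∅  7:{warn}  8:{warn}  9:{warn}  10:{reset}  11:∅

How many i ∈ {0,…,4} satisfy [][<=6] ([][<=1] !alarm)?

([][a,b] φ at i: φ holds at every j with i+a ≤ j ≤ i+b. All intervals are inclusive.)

Evaluate at each i in [0,4]:
  i=0: ✗ (fails at j=1)
  i=1: ✗ (fails at j=1)
  i=2: ✗ (fails at j=2)
  i=3: ✓ (all of [3,9])
  i=4: ✓ (all of [4,10])
Positions where it holds: {3, 4} → 2.

2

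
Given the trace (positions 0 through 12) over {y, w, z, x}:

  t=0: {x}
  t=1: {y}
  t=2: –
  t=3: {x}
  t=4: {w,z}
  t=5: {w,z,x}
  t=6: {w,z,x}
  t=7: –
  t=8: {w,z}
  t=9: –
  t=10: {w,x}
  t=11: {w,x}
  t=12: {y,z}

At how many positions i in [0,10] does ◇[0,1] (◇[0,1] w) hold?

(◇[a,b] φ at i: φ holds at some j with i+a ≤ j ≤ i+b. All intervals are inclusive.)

Evaluate at each i in [0,10]:
  i=0: ✗ (none in [0,1])
  i=1: ✗ (none in [1,2])
  i=2: ✓ (witness j=3)
  i=3: ✓ (witness j=3)
  i=4: ✓ (witness j=4)
  i=5: ✓ (witness j=5)
  i=6: ✓ (witness j=6)
  i=7: ✓ (witness j=7)
  i=8: ✓ (witness j=8)
  i=9: ✓ (witness j=9)
  i=10: ✓ (witness j=10)
Positions where it holds: {2, 3, 4, 5, 6, 7, 8, 9, 10} → 9.

9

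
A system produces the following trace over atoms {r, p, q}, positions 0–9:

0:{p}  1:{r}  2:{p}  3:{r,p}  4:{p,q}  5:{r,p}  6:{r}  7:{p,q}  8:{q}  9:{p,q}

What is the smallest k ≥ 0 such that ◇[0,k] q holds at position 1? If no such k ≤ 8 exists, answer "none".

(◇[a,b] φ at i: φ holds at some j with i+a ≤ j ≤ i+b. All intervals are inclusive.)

Scan j = 1,2,… for q:
  j=1: fails
  j=2: fails
  j=3: fails
  j=4: holds
First hit at j=4, so smallest k = 4-1 = 3.

3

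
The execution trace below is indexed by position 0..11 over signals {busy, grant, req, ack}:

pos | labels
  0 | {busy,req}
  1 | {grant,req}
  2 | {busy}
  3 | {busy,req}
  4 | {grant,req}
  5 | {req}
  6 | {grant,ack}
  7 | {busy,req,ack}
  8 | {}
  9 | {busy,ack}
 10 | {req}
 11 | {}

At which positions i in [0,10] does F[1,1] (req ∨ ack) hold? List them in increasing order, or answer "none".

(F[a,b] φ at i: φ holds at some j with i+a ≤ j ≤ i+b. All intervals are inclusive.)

0, 2, 3, 4, 5, 6, 8, 9

Evaluate at each i in [0,10]:
  i=0: ✓ (witness j=1)
  i=1: ✗ (none in [2,2])
  i=2: ✓ (witness j=3)
  i=3: ✓ (witness j=4)
  i=4: ✓ (witness j=5)
  i=5: ✓ (witness j=6)
  i=6: ✓ (witness j=7)
  i=7: ✗ (none in [8,8])
  i=8: ✓ (witness j=9)
  i=9: ✓ (witness j=10)
  i=10: ✗ (none in [11,11])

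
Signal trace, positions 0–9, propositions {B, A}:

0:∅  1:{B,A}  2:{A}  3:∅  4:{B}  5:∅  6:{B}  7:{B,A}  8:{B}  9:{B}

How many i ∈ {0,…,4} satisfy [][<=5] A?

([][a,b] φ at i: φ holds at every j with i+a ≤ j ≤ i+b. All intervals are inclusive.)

Evaluate at each i in [0,4]:
  i=0: ✗ (fails at j=0)
  i=1: ✗ (fails at j=3)
  i=2: ✗ (fails at j=3)
  i=3: ✗ (fails at j=3)
  i=4: ✗ (fails at j=4)
Positions where it holds: {} → 0.

0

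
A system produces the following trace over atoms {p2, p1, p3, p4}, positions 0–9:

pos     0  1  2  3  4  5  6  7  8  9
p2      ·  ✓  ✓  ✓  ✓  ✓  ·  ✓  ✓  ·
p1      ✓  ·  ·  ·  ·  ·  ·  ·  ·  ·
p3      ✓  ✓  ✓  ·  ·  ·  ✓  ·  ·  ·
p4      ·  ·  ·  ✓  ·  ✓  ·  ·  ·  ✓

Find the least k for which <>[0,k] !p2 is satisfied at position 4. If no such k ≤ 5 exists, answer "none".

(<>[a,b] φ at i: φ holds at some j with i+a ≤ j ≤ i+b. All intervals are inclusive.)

Scan j = 4,5,… for !p2:
  j=4: fails
  j=5: fails
  j=6: holds
First hit at j=6, so smallest k = 6-4 = 2.

2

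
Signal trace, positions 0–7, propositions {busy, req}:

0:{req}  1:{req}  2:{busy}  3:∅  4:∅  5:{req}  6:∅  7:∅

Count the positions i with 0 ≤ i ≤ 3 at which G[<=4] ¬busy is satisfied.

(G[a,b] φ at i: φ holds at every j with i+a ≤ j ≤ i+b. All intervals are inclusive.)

1

Evaluate at each i in [0,3]:
  i=0: ✗ (fails at j=2)
  i=1: ✗ (fails at j=2)
  i=2: ✗ (fails at j=2)
  i=3: ✓ (all of [3,7])
Positions where it holds: {3} → 1.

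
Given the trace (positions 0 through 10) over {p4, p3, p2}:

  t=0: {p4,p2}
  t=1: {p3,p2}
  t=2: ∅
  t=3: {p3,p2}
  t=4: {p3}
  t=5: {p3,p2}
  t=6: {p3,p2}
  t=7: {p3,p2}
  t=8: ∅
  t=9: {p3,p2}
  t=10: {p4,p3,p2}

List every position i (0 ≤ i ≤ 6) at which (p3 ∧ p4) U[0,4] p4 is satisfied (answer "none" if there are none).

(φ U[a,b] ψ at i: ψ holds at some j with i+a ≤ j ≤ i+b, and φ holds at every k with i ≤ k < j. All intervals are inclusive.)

0

Evaluate at each i in [0,6]:
  i=0: ✓ (rhs at j=0)
  i=1: ✗ (no rhs in [1,5])
  i=2: ✗ (no rhs in [2,6])
  i=3: ✗ (no rhs in [3,7])
  i=4: ✗ (no rhs in [4,8])
  i=5: ✗ (no rhs in [5,9])
  i=6: ✗ (lhs fails at k=6 before rhs at j=10)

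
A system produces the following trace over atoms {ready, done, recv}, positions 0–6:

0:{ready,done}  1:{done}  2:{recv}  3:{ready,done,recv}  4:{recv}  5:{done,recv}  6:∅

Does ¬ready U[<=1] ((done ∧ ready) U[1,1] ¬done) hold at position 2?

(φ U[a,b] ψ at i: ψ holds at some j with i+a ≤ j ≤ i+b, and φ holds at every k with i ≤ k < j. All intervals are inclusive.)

Need some j in [2,3] with ((done ∧ ready) U[1,1] ¬done), and ¬ready at every k in [2,j-1].
  j=2: ((done ∧ ready) U[1,1] ¬done) — fails.
  j=3: ((done ∧ ready) U[1,1] ¬done) holds; ¬ready holds at every k in [2,2] → satisfied.

True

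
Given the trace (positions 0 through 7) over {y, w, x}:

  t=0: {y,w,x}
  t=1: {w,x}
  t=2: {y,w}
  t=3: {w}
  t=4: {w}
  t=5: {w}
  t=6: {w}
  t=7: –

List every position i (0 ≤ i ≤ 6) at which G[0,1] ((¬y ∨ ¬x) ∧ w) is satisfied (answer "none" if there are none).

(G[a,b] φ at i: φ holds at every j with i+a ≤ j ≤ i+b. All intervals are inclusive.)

1, 2, 3, 4, 5

Evaluate at each i in [0,6]:
  i=0: ✗ (fails at j=0)
  i=1: ✓ (all of [1,2])
  i=2: ✓ (all of [2,3])
  i=3: ✓ (all of [3,4])
  i=4: ✓ (all of [4,5])
  i=5: ✓ (all of [5,6])
  i=6: ✗ (fails at j=7)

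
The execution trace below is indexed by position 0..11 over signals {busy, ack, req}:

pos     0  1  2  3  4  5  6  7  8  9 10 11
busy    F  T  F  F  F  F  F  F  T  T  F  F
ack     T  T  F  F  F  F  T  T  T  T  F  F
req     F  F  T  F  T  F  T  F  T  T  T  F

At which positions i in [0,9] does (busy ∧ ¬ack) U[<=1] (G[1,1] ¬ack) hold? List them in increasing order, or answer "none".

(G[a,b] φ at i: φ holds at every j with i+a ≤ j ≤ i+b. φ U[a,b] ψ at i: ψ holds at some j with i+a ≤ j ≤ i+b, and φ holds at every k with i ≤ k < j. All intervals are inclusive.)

Evaluate at each i in [0,9]:
  i=0: ✗ (lhs fails at k=0 before rhs at j=1)
  i=1: ✓ (rhs at j=1)
  i=2: ✓ (rhs at j=2)
  i=3: ✓ (rhs at j=3)
  i=4: ✓ (rhs at j=4)
  i=5: ✗ (no rhs in [5,6])
  i=6: ✗ (no rhs in [6,7])
  i=7: ✗ (no rhs in [7,8])
  i=8: ✗ (lhs fails at k=8 before rhs at j=9)
  i=9: ✓ (rhs at j=9)

1, 2, 3, 4, 9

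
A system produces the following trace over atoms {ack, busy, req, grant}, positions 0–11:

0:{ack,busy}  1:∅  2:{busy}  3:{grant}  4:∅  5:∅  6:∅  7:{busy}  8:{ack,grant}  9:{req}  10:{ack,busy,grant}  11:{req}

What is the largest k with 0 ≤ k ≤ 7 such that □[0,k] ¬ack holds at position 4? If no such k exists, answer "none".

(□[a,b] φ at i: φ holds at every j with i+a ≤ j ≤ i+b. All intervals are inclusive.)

¬ack must hold from j=4 onward; find where it first fails.
  j=4: holds
  j=5: holds
  j=6: holds
  j=7: holds
  j=8: fails
Holds on [4,7], so largest k = 3.

3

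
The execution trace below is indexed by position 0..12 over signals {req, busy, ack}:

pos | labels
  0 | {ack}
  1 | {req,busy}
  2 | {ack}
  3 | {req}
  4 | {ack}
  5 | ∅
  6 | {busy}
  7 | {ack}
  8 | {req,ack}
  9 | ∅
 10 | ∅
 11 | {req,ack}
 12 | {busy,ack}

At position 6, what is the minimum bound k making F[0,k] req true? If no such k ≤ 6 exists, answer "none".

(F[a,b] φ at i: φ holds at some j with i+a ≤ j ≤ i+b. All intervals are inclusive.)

2

Scan j = 6,7,… for req:
  j=6: fails
  j=7: fails
  j=8: holds
First hit at j=8, so smallest k = 8-6 = 2.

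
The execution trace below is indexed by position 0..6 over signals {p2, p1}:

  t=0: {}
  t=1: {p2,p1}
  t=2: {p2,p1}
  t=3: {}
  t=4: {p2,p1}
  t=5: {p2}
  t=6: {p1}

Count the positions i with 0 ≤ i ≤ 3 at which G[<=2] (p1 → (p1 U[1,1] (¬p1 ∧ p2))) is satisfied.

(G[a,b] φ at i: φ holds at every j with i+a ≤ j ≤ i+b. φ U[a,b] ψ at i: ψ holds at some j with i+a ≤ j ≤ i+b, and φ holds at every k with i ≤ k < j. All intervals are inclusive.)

Evaluate at each i in [0,3]:
  i=0: ✗ (fails at j=1)
  i=1: ✗ (fails at j=1)
  i=2: ✗ (fails at j=2)
  i=3: ✓ (all of [3,5])
Positions where it holds: {3} → 1.

1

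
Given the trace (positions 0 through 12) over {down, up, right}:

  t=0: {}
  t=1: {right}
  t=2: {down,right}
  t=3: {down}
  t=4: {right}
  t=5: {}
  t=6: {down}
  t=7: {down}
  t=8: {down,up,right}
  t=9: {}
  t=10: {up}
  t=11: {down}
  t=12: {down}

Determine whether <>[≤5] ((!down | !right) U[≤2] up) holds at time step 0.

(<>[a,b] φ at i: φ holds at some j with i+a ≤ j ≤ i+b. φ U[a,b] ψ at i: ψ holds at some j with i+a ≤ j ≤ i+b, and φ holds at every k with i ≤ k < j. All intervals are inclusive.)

Check ((!down | !right) U[≤2] up) at each j in [0,5]:
  j=0: fails
  j=1: fails
  j=2: fails
  j=3: fails
  j=4: fails
  j=5: fails
No position in the window satisfies it → formula fails.

Does not hold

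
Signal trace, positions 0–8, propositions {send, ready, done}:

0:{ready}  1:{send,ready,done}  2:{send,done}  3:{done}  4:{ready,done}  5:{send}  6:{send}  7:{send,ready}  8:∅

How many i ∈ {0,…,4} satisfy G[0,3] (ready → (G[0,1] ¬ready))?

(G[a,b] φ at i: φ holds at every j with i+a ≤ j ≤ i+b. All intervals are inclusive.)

0

Evaluate at each i in [0,4]:
  i=0: ✗ (fails at j=0)
  i=1: ✗ (fails at j=1)
  i=2: ✗ (fails at j=4)
  i=3: ✗ (fails at j=4)
  i=4: ✗ (fails at j=4)
Positions where it holds: {} → 0.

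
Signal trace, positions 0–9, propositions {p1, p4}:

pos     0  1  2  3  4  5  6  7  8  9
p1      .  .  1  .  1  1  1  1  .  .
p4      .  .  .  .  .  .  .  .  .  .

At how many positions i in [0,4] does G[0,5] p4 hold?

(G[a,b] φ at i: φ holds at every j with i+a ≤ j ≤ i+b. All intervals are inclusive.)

Evaluate at each i in [0,4]:
  i=0: ✗ (fails at j=0)
  i=1: ✗ (fails at j=1)
  i=2: ✗ (fails at j=2)
  i=3: ✗ (fails at j=3)
  i=4: ✗ (fails at j=4)
Positions where it holds: {} → 0.

0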